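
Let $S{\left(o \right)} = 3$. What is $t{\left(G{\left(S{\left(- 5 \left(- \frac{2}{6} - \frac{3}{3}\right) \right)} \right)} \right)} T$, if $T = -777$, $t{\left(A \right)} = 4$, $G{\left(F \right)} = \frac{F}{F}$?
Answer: $-3108$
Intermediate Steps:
$G{\left(F \right)} = 1$
$t{\left(G{\left(S{\left(- 5 \left(- \frac{2}{6} - \frac{3}{3}\right) \right)} \right)} \right)} T = 4 \left(-777\right) = -3108$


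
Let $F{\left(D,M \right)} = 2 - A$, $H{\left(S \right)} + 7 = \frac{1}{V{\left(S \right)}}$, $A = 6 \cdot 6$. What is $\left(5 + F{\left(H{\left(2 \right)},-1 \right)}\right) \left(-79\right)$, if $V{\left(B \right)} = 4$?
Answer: $2291$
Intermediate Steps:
$A = 36$
$H{\left(S \right)} = - \frac{27}{4}$ ($H{\left(S \right)} = -7 + \frac{1}{4} = - \frac{27}{4}$)
$F{\left(D,M \right)} = -34$ ($F{\left(D,M \right)} = 2 - 36 = -34$)
$\left(5 + F{\left(H{\left(2 \right)},-1 \right)}\right) \left(-79\right) = \left(5 - 34\right) \left(-79\right) = \left(-29\right) \left(-79\right) = 2291$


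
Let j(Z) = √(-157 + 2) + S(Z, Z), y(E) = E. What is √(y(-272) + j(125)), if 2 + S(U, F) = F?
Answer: √(-149 + I*√155) ≈ 0.50952 + 12.217*I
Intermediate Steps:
S(U, F) = -2 + F
j(Z) = -2 + Z + I*√155 (j(Z) = √(-157 + 2) + (-2 + Z) = √(-155) + (-2 + Z) = I*√155 + (-2 + Z) = -2 + Z + I*√155)
√(y(-272) + j(125)) = √(-272 + (-2 + 125 + I*√155)) = √(-272 + (123 + I*√155)) = √(-149 + I*√155)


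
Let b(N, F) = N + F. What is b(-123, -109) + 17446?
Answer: 17214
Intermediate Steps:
b(N, F) = F + N
b(-123, -109) + 17446 = (-109 - 123) + 17446 = -232 + 17446 = 17214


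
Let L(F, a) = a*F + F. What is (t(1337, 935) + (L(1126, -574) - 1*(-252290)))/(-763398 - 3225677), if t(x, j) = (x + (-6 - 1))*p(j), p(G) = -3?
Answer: 396898/3989075 ≈ 0.099496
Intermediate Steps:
L(F, a) = F + F*a (L(F, a) = F*a + F = F + F*a)
t(x, j) = 21 - 3*x (t(x, j) = (x + (-6 - 1))*(-3) = (x - 7)*(-3) = (-7 + x)*(-3) = 21 - 3*x)
(t(1337, 935) + (L(1126, -574) - 1*(-252290)))/(-763398 - 3225677) = ((21 - 3*1337) + (1126*(1 - 574) - 1*(-252290)))/(-763398 - 3225677) = ((21 - 4011) + (1126*(-573) + 252290))/(-3989075) = (-3990 + (-645198 + 252290))*(-1/3989075) = (-3990 - 392908)*(-1/3989075) = -396898*(-1/3989075) = 396898/3989075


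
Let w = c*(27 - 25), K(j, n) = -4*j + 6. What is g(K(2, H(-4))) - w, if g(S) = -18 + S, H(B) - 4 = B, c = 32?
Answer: -84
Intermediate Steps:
H(B) = 4 + B
K(j, n) = 6 - 4*j
w = 64 (w = 32*(27 - 25) = 32*2 = 64)
g(K(2, H(-4))) - w = (-18 + (6 - 4*2)) - 1*64 = (-18 + (6 - 8)) - 64 = (-18 - 2) - 64 = -20 - 64 = -84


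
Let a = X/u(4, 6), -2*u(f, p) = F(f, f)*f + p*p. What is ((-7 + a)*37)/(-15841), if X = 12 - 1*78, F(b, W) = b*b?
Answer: 5254/396025 ≈ 0.013267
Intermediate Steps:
F(b, W) = b²
X = -66 (X = 12 - 78 = -66)
u(f, p) = -f³/2 - p²/2 (u(f, p) = -(f²*f + p*p)/2 = -(f³ + p²)/2 = -f³/2 - p²/2)
a = 33/25 (a = -66/(-½*4³ - ½*6²) = -66/(-½*64 - ½*36) = -66/(-32 - 18) = -66/(-50) = -66*(-1/50) = 33/25 ≈ 1.3200)
((-7 + a)*37)/(-15841) = ((-7 + 33/25)*37)/(-15841) = -142/25*37*(-1/15841) = -5254/25*(-1/15841) = 5254/396025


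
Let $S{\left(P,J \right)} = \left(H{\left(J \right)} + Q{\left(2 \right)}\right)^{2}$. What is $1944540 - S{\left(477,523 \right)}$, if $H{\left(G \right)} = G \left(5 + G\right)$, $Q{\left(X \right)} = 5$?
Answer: $-76256325661$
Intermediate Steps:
$S{\left(P,J \right)} = \left(5 + J \left(5 + J\right)\right)^{2}$ ($S{\left(P,J \right)} = \left(J \left(5 + J\right) + 5\right)^{2} = \left(5 + J \left(5 + J\right)\right)^{2}$)
$1944540 - S{\left(477,523 \right)} = 1944540 - \left(5 + 523 \left(5 + 523\right)\right)^{2} = 1944540 - \left(5 + 523 \cdot 528\right)^{2} = 1944540 - \left(5 + 276144\right)^{2} = 1944540 - 276149^{2} = 1944540 - 76258270201 = -76256325661$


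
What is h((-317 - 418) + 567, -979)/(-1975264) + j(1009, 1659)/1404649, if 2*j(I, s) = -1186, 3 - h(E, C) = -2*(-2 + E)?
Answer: -697964839/2774552602336 ≈ -0.00025156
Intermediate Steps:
h(E, C) = -1 + 2*E (h(E, C) = 3 - (-2)*(-2 + E) = 3 - (4 - 2*E) = 3 + (-4 + 2*E) = -1 + 2*E)
j(I, s) = -593 (j(I, s) = (½)*(-1186) = -593)
h((-317 - 418) + 567, -979)/(-1975264) + j(1009, 1659)/1404649 = (-1 + 2*((-317 - 418) + 567))/(-1975264) - 593/1404649 = (-1 + 2*(-735 + 567))*(-1/1975264) - 593*1/1404649 = (-1 + 2*(-168))*(-1/1975264) - 593/1404649 = (-1 - 336)*(-1/1975264) - 593/1404649 = -337*(-1/1975264) - 593/1404649 = 337/1975264 - 593/1404649 = -697964839/2774552602336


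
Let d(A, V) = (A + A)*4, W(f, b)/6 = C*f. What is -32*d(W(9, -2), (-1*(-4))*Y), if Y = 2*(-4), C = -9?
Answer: 124416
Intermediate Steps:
Y = -8
W(f, b) = -54*f (W(f, b) = 6*(-9*f) = -54*f)
d(A, V) = 8*A (d(A, V) = (2*A)*4 = 8*A)
-32*d(W(9, -2), (-1*(-4))*Y) = -256*(-54*9) = -256*(-486) = -32*(-3888) = 124416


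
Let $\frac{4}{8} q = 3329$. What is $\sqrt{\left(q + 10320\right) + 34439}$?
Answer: $3 \sqrt{5713} \approx 226.75$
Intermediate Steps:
$q = 6658$ ($q = 2 \cdot 3329 = 6658$)
$\sqrt{\left(q + 10320\right) + 34439} = \sqrt{\left(6658 + 10320\right) + 34439} = \sqrt{16978 + 34439} = \sqrt{51417} = 3 \sqrt{5713}$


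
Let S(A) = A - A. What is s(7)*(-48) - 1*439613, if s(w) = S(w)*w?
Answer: -439613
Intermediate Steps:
S(A) = 0
s(w) = 0 (s(w) = 0*w = 0)
s(7)*(-48) - 1*439613 = 0*(-48) - 1*439613 = 0 - 439613 = -439613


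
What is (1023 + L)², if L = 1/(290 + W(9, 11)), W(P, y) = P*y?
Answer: 158362610704/151321 ≈ 1.0465e+6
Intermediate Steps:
L = 1/389 (L = 1/(290 + 9*11) = 1/(290 + 99) = 1/389 ≈ 0.0025707)
(1023 + L)² = (1023 + 1/389)² = (397948/389)² = 158362610704/151321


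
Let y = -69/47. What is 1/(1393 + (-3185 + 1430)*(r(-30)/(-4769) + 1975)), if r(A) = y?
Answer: -224143/776595545771 ≈ -2.8862e-7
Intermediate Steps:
y = -69/47 (y = -69*1/47 = -69/47 ≈ -1.4681)
r(A) = -69/47
1/(1393 + (-3185 + 1430)*(r(-30)/(-4769) + 1975)) = 1/(1393 + (-3185 + 1430)*(-69/47/(-4769) + 1975)) = 1/(1393 - 1755*(-69/47*(-1/4769) + 1975)) = 1/(1393 - 1755*(69/224143 + 1975)) = 1/(1393 - 1755*442682494/224143) = 1/(1393 - 776907776970/224143) = 1/(-776595545771/224143) = -224143/776595545771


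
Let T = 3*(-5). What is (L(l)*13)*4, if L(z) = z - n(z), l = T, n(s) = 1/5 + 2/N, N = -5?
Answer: -3848/5 ≈ -769.60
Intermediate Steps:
T = -15
n(s) = -⅕ (n(s) = 1/5 + 2/(-5) = 1*(⅕) + 2*(-⅕) = ⅕ - ⅖ = -⅕)
l = -15
L(z) = ⅕ + z (L(z) = z - 1*(-⅕) = z + ⅕ = ⅕ + z)
(L(l)*13)*4 = ((⅕ - 15)*13)*4 = -74/5*13*4 = -962/5*4 = -3848/5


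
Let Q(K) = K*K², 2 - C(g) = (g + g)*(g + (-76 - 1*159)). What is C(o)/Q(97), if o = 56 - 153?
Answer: -64406/912673 ≈ -0.070569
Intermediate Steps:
o = -97
C(g) = 2 - 2*g*(-235 + g) (C(g) = 2 - (g + g)*(g + (-76 - 1*159)) = 2 - 2*g*(g + (-76 - 159)) = 2 - 2*g*(g - 235) = 2 - 2*g*(-235 + g))
Q(K) = K³
C(o)/Q(97) = (2 - 2*(-97)² + 470*(-97))/(97³) = (2 - 2*9409 - 45590)/912673 = (2 - 18818 - 45590)*(1/912673) = -64406*1/912673 = -64406/912673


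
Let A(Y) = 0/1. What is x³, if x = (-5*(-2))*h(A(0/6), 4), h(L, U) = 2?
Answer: 8000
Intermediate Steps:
A(Y) = 0 (A(Y) = 0*1 = 0)
x = 20 (x = -5*(-2)*2 = 10*2 = 20)
x³ = 20³ = 8000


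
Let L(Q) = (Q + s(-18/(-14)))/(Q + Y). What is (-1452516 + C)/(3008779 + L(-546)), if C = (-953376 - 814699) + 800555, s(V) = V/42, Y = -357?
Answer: -71386221928/88752980777 ≈ -0.80433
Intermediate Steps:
s(V) = V/42 (s(V) = V*(1/42) = V/42)
L(Q) = (3/98 + Q)/(-357 + Q) (L(Q) = (Q + (-18/(-14))/42)/(Q - 357) = (Q + (-18*(-1/14))/42)/(-357 + Q) = (Q + (1/42)*(9/7))/(-357 + Q) = (Q + 3/98)/(-357 + Q) = (3/98 + Q)/(-357 + Q))
C = -967520 (C = -1768075 + 800555 = -967520)
(-1452516 + C)/(3008779 + L(-546)) = (-1452516 - 967520)/(3008779 + (3/98 - 546)/(-357 - 546)) = -2420036/(3008779 - 53505/98/(-903)) = -2420036/(3008779 - 1/903*(-53505/98)) = -2420036/(3008779 + 17835/29498) = -2420036/88752980777/29498 = -2420036*29498/88752980777 = -71386221928/88752980777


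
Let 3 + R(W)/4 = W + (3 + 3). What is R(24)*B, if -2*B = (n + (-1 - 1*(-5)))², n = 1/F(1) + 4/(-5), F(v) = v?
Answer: -23814/25 ≈ -952.56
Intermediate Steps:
n = ⅕ (n = 1/1 + 4/(-5) = 1*1 + 4*(-⅕) = 1 - ⅘ = ⅕ ≈ 0.20000)
R(W) = 12 + 4*W (R(W) = -12 + 4*(W + (3 + 3)) = -12 + 4*(W + 6) = -12 + 4*(6 + W) = -12 + (24 + 4*W) = 12 + 4*W)
B = -441/50 (B = -(⅕ + (-1 - 1*(-5)))²/2 = -(⅕ + (-1 + 5))²/2 = -(⅕ + 4)²/2 = -(21/5)²/2 = -½*441/25 = -441/50 ≈ -8.8200)
R(24)*B = (12 + 4*24)*(-441/50) = (12 + 96)*(-441/50) = 108*(-441/50) = -23814/25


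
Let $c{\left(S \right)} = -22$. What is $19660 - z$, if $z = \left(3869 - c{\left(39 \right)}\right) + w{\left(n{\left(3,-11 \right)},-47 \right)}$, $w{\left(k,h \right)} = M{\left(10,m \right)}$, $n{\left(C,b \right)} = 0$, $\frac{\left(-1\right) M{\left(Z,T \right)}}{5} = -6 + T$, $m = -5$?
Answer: $15714$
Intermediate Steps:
$M{\left(Z,T \right)} = 30 - 5 T$ ($M{\left(Z,T \right)} = - 5 \left(-6 + T\right) = 30 - 5 T$)
$w{\left(k,h \right)} = 55$ ($w{\left(k,h \right)} = 30 - -25 = 30 + 25 = 55$)
$z = 3946$ ($z = \left(3869 - -22\right) + 55 = \left(3869 + 22\right) + 55 = 3891 + 55 = 3946$)
$19660 - z = 19660 - 3946 = 15714$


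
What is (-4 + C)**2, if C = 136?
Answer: 17424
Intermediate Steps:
(-4 + C)**2 = (-4 + 136)**2 = 132**2 = 17424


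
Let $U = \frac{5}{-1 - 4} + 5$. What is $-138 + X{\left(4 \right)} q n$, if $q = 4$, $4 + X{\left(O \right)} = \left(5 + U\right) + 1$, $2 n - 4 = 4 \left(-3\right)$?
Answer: $-234$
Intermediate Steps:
$n = -4$ ($n = 2 + \frac{4 \left(-3\right)}{2} = 2 + \frac{1}{2} \left(-12\right) = 2 - 6 = -4$)
$U = 4$ ($U = \frac{5}{-5} + 5 = 5 \left(- \frac{1}{5}\right) + 5 = -1 + 5 = 4$)
$X{\left(O \right)} = 6$ ($X{\left(O \right)} = -4 + \left(\left(5 + 4\right) + 1\right) = -4 + \left(9 + 1\right) = -4 + 10 = 6$)
$-138 + X{\left(4 \right)} q n = -138 + 6 \cdot 4 \left(-4\right) = -138 + 6 \left(-16\right) = -138 - 96 = -234$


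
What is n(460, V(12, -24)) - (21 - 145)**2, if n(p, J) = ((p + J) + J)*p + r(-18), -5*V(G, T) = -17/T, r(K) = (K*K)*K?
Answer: 570785/3 ≈ 1.9026e+5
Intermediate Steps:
r(K) = K**3 (r(K) = K**2*K = K**3)
V(G, T) = 17/(5*T) (V(G, T) = -(-17)/(5*T) = 17/(5*T))
n(p, J) = -5832 + p*(p + 2*J) (n(p, J) = ((p + J) + J)*p + (-18)**3 = ((J + p) + J)*p - 5832 = (p + 2*J)*p - 5832 = p*(p + 2*J) - 5832 = -5832 + p*(p + 2*J))
n(460, V(12, -24)) - (21 - 145)**2 = (-5832 + 460**2 + 2*((17/5)/(-24))*460) - (21 - 145)**2 = (-5832 + 211600 + 2*((17/5)*(-1/24))*460) - 1*(-124)**2 = (-5832 + 211600 + 2*(-17/120)*460) - 1*15376 = (-5832 + 211600 - 391/3) - 15376 = 616913/3 - 15376 = 570785/3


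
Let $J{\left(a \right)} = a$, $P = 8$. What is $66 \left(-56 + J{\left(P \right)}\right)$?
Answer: $-3168$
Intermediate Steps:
$66 \left(-56 + J{\left(P \right)}\right) = 66 \left(-56 + 8\right) = 66 \left(-48\right) = -3168$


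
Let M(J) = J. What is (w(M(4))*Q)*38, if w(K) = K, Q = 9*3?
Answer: 4104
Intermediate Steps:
Q = 27
(w(M(4))*Q)*38 = (4*27)*38 = 108*38 = 4104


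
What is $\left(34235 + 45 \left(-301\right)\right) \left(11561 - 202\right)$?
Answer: $235017710$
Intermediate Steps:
$\left(34235 + 45 \left(-301\right)\right) \left(11561 - 202\right) = \left(34235 - 13545\right) 11359 = 20690 \cdot 11359 = 235017710$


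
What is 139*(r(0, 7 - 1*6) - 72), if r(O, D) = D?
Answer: -9869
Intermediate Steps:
139*(r(0, 7 - 1*6) - 72) = 139*((7 - 1*6) - 72) = 139*((7 - 6) - 72) = 139*(1 - 72) = 139*(-71) = -9869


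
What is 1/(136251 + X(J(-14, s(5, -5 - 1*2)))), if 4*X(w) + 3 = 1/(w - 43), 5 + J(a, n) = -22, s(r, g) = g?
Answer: 280/38150069 ≈ 7.3394e-6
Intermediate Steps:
J(a, n) = -27 (J(a, n) = -5 - 22 = -27)
X(w) = -¾ + 1/(4*(-43 + w)) (X(w) = -¾ + 1/(4*(w - 43)) = -¾ + 1/(4*(-43 + w)))
1/(136251 + X(J(-14, s(5, -5 - 1*2)))) = 1/(136251 + (130 - 3*(-27))/(4*(-43 - 27))) = 1/(136251 + (¼)*(130 + 81)/(-70)) = 1/(136251 + (¼)*(-1/70)*211) = 1/(136251 - 211/280) = 1/(38150069/280) = 280/38150069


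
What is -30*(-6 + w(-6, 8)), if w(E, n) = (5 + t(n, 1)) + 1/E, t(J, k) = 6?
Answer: -145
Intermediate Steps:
w(E, n) = 11 + 1/E (w(E, n) = (5 + 6) + 1/E = 11 + 1/E)
-30*(-6 + w(-6, 8)) = -30*(-6 + (11 + 1/(-6))) = -30*(-6 + (11 - ⅙)) = -30*(-6 + 65/6) = -30*29/6 = -145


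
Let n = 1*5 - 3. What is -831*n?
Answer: -1662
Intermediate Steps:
n = 2 (n = 5 - 3 = 2)
-831*n = -831*2 = -1662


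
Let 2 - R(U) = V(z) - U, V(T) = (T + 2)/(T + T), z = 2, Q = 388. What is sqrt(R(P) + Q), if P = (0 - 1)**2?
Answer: sqrt(390) ≈ 19.748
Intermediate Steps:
P = 1 (P = (-1)**2 = 1)
V(T) = (2 + T)/(2*T) (V(T) = (2 + T)/((2*T)) = (2 + T)*(1/(2*T)) = (2 + T)/(2*T))
R(U) = 1 + U (R(U) = 2 - ((1/2)*(2 + 2)/2 - U) = 2 - ((1/2)*(1/2)*4 - U) = 2 - (1 - U) = 2 + (-1 + U) = 1 + U)
sqrt(R(P) + Q) = sqrt((1 + 1) + 388) = sqrt(2 + 388) = sqrt(390)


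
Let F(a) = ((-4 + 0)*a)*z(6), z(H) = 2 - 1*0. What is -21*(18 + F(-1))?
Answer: -546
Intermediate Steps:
z(H) = 2 (z(H) = 2 + 0 = 2)
F(a) = -8*a (F(a) = ((-4 + 0)*a)*2 = -4*a*2 = -8*a)
-21*(18 + F(-1)) = -21*(18 - 8*(-1)) = -21*(18 + 8) = -21*26 = -546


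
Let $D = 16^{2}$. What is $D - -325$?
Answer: $581$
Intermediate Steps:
$D = 256$
$D - -325 = 256 - -325 = 256 + 325 = 581$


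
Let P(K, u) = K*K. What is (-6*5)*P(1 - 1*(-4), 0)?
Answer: -750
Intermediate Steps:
P(K, u) = K²
(-6*5)*P(1 - 1*(-4), 0) = (-6*5)*(1 - 1*(-4))² = -30*(1 + 4)² = -30*5² = -30*25 = -750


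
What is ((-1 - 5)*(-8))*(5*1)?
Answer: 240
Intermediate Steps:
((-1 - 5)*(-8))*(5*1) = -6*(-8)*5 = 48*5 = 240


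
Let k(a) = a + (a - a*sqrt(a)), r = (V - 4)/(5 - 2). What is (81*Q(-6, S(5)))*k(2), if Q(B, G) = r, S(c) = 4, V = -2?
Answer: -648 + 324*sqrt(2) ≈ -189.79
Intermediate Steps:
r = -2 (r = (-2 - 4)/(5 - 2) = -6/3 = -6*1/3 = -2)
Q(B, G) = -2
k(a) = -a**(3/2) + 2*a (k(a) = a + (a - a**(3/2)) = -a**(3/2) + 2*a)
(81*Q(-6, S(5)))*k(2) = (81*(-2))*(-2**(3/2) + 2*2) = -162*(-2*sqrt(2) + 4) = -162*(4 - 2*sqrt(2)) = -648 + 324*sqrt(2)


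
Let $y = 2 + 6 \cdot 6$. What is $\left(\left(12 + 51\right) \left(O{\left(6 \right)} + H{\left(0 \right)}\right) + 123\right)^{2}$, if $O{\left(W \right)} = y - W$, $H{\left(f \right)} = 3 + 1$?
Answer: $5716881$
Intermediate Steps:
$H{\left(f \right)} = 4$
$y = 38$ ($y = 2 + 36 = 38$)
$O{\left(W \right)} = 38 - W$
$\left(\left(12 + 51\right) \left(O{\left(6 \right)} + H{\left(0 \right)}\right) + 123\right)^{2} = \left(\left(12 + 51\right) \left(\left(38 - 6\right) + 4\right) + 123\right)^{2} = \left(63 \left(\left(38 - 6\right) + 4\right) + 123\right)^{2} = \left(63 \left(32 + 4\right) + 123\right)^{2} = \left(63 \cdot 36 + 123\right)^{2} = \left(2268 + 123\right)^{2} = 2391^{2} = 5716881$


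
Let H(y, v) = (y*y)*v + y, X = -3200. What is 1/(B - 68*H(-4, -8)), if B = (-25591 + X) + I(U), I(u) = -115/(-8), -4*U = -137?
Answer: -8/158405 ≈ -5.0503e-5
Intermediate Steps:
U = 137/4 (U = -1/4*(-137) = 137/4 ≈ 34.250)
I(u) = 115/8 (I(u) = -115*(-1/8) = 115/8)
H(y, v) = y + v*y**2 (H(y, v) = y**2*v + y = v*y**2 + y = y + v*y**2)
B = -230213/8 (B = (-25591 - 3200) + 115/8 = -28791 + 115/8 = -230213/8 ≈ -28777.)
1/(B - 68*H(-4, -8)) = 1/(-230213/8 - (-272)*(1 - 8*(-4))) = 1/(-230213/8 - (-272)*(1 + 32)) = 1/(-230213/8 - (-272)*33) = 1/(-230213/8 - 68*(-132)) = 1/(-230213/8 + 8976) = 1/(-158405/8) = -8/158405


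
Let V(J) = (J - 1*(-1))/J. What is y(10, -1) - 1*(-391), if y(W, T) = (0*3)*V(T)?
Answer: 391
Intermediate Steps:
V(J) = (1 + J)/J (V(J) = (J + 1)/J = (1 + J)/J)
y(W, T) = 0 (y(W, T) = (0*3)*((1 + T)/T) = 0*((1 + T)/T) = 0)
y(10, -1) - 1*(-391) = 0 - 1*(-391) = 0 + 391 = 391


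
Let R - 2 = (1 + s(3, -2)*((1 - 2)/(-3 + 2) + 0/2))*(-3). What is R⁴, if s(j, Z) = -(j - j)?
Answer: 1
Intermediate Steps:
s(j, Z) = 0 (s(j, Z) = -1*0 = 0)
R = -1 (R = 2 + (1 + 0*((1 - 2)/(-3 + 2) + 0/2))*(-3) = 2 + (1 + 0*(-1/(-1) + 0*(½)))*(-3) = 2 + (1 + 0*(-1*(-1) + 0))*(-3) = 2 + (1 + 0*(1 + 0))*(-3) = 2 + (1 + 0*1)*(-3) = 2 + (1 + 0)*(-3) = 2 + 1*(-3) = 2 - 3 = -1)
R⁴ = (-1)⁴ = 1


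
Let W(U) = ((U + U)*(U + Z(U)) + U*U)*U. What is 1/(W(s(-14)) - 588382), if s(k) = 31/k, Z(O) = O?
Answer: -2744/1614669163 ≈ -1.6994e-6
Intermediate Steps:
W(U) = 5*U³ (W(U) = ((U + U)*(U + U) + U*U)*U = ((2*U)*(2*U) + U²)*U = (4*U² + U²)*U = (5*U²)*U = 5*U³)
1/(W(s(-14)) - 588382) = 1/(5*(31/(-14))³ - 588382) = 1/(5*(31*(-1/14))³ - 588382) = 1/(5*(-31/14)³ - 588382) = 1/(5*(-29791/2744) - 588382) = 1/(-148955/2744 - 588382) = 1/(-1614669163/2744) = -2744/1614669163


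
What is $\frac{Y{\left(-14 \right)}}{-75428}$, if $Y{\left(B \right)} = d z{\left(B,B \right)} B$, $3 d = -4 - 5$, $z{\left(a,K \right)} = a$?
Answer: $\frac{147}{18857} \approx 0.0077955$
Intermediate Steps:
$d = -3$ ($d = \frac{-4 - 5}{3} = \frac{1}{3} \left(-9\right) = -3$)
$Y{\left(B \right)} = - 3 B^{2}$ ($Y{\left(B \right)} = - 3 B B = - 3 B^{2}$)
$\frac{Y{\left(-14 \right)}}{-75428} = \frac{\left(-3\right) \left(-14\right)^{2}}{-75428} = \left(-3\right) 196 \left(- \frac{1}{75428}\right) = \left(-588\right) \left(- \frac{1}{75428}\right) = \frac{147}{18857}$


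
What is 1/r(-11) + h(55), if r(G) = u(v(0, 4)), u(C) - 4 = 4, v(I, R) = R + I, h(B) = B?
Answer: 441/8 ≈ 55.125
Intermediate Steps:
v(I, R) = I + R
u(C) = 8 (u(C) = 4 + 4 = 8)
r(G) = 8
1/r(-11) + h(55) = 1/8 + 55 = ⅛ + 55 = 441/8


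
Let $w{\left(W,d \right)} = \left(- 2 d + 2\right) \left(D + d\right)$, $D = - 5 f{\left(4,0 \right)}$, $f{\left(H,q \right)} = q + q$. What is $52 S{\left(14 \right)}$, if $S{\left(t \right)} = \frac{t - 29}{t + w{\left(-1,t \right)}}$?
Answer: $\frac{78}{35} \approx 2.2286$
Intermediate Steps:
$f{\left(H,q \right)} = 2 q$
$D = 0$ ($D = - 5 \cdot 2 \cdot 0 = \left(-5\right) 0 = 0$)
$w{\left(W,d \right)} = d \left(2 - 2 d\right)$ ($w{\left(W,d \right)} = \left(- 2 d + 2\right) \left(0 + d\right) = \left(2 - 2 d\right) d = d \left(2 - 2 d\right)$)
$S{\left(t \right)} = \frac{-29 + t}{t + 2 t \left(1 - t\right)}$ ($S{\left(t \right)} = \frac{t - 29}{t + 2 t \left(1 - t\right)} = \frac{-29 + t}{t + 2 t \left(1 - t\right)}$)
$52 S{\left(14 \right)} = 52 \frac{29 - 14}{14 \left(-3 + 2 \cdot 14\right)} = 52 \frac{29 - 14}{14 \left(-3 + 28\right)} = 52 \cdot \frac{1}{14} \cdot \frac{1}{25} \cdot 15 = 52 \cdot \frac{3}{70} = \frac{78}{35}$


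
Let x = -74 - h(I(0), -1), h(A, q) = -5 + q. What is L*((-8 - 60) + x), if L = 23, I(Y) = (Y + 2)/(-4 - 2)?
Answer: -3128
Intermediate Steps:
I(Y) = -⅓ - Y/6 (I(Y) = (2 + Y)/(-6) = (2 + Y)*(-⅙) = -⅓ - Y/6)
x = -68 (x = -74 - (-5 - 1) = -74 - 1*(-6) = -74 + 6 = -68)
L*((-8 - 60) + x) = 23*((-8 - 60) - 68) = 23*(-68 - 68) = 23*(-136) = -3128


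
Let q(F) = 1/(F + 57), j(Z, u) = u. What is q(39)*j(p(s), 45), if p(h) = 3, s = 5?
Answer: 15/32 ≈ 0.46875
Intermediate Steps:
q(F) = 1/(57 + F)
q(39)*j(p(s), 45) = 45/(57 + 39) = 45/96 = (1/96)*45 = 15/32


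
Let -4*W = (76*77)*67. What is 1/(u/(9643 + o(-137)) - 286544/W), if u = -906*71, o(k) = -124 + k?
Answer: -459816511/1808471519 ≈ -0.25426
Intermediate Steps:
W = -98021 (W = -76*77*67/4 = -1463*67 = -¼*392084 = -98021)
u = -64326
1/(u/(9643 + o(-137)) - 286544/W) = 1/(-64326/(9643 + (-124 - 137)) - 286544/(-98021)) = 1/(-64326/(9643 - 261) - 286544*(-1/98021)) = 1/(-64326/9382 + 286544/98021) = 1/(-64326*1/9382 + 286544/98021) = 1/(-32163/4691 + 286544/98021) = 1/(-1808471519/459816511) = -459816511/1808471519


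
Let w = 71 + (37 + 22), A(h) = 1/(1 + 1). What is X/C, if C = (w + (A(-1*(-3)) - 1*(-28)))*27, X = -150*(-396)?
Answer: 4400/317 ≈ 13.880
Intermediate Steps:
A(h) = ½ (A(h) = 1/2 = ½)
X = 59400
w = 130 (w = 71 + 59 = 130)
C = 8559/2 (C = (130 + (½ - 1*(-28)))*27 = (130 + (½ + 28))*27 = (130 + 57/2)*27 = (317/2)*27 = 8559/2 ≈ 4279.5)
X/C = 59400/(8559/2) = 59400*(2/8559) = 4400/317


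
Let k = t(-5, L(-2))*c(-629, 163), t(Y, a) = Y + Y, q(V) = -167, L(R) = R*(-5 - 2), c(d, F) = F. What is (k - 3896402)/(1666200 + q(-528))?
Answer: -3898032/1666033 ≈ -2.3397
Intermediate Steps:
L(R) = -7*R (L(R) = R*(-7) = -7*R)
t(Y, a) = 2*Y
k = -1630 (k = (2*(-5))*163 = -10*163 = -1630)
(k - 3896402)/(1666200 + q(-528)) = (-1630 - 3896402)/(1666200 - 167) = -3898032/1666033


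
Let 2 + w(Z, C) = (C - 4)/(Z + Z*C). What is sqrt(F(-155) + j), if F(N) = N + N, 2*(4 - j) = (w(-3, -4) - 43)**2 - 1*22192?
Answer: sqrt(3154822)/18 ≈ 98.677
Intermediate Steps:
w(Z, C) = -2 + (-4 + C)/(Z + C*Z) (w(Z, C) = -2 + (C - 4)/(Z + Z*C) = -2 + (-4 + C)/(Z + C*Z))
j = 1627631/162 (j = 4 - (((-4 - 4 - 2*(-3) - 2*(-4)*(-3))/((-3)*(1 - 4)) - 43)**2 - 1*22192)/2 = 4 - ((-1/3*(-4 - 4 + 6 - 24)/(-3) - 43)**2 - 22192)/2 = 4 - ((-1/3*(-1/3)*(-26) - 43)**2 - 22192)/2 = 4 - ((-26/9 - 43)**2 - 22192)/2 = 4 - ((-413/9)**2 - 22192)/2 = 4 - (170569/81 - 22192)/2 = 4 - 1/2*(-1626983/81) = 4 + 1626983/162 = 1627631/162 ≈ 10047.)
F(N) = 2*N
sqrt(F(-155) + j) = sqrt(2*(-155) + 1627631/162) = sqrt(-310 + 1627631/162) = sqrt(1577411/162) = sqrt(3154822)/18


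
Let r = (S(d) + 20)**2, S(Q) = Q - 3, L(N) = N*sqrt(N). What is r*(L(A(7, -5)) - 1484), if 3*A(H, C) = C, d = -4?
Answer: -250796 - 845*I*sqrt(15)/9 ≈ -2.508e+5 - 363.63*I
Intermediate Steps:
A(H, C) = C/3
L(N) = N**(3/2)
S(Q) = -3 + Q
r = 169 (r = ((-3 - 4) + 20)**2 = (-7 + 20)**2 = 13**2 = 169)
r*(L(A(7, -5)) - 1484) = 169*(((1/3)*(-5))**(3/2) - 1484) = 169*((-5/3)**(3/2) - 1484) = 169*(-5*I*sqrt(15)/9 - 1484) = 169*(-1484 - 5*I*sqrt(15)/9) = -250796 - 845*I*sqrt(15)/9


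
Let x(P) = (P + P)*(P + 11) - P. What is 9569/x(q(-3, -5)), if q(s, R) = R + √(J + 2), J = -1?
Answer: -9569/52 ≈ -184.02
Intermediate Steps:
q(s, R) = 1 + R (q(s, R) = R + √(-1 + 2) = R + √1 = R + 1 = 1 + R)
x(P) = -P + 2*P*(11 + P) (x(P) = (2*P)*(11 + P) - P = 2*P*(11 + P) - P = -P + 2*P*(11 + P))
9569/x(q(-3, -5)) = 9569/(((1 - 5)*(21 + 2*(1 - 5)))) = 9569/((-4*(21 + 2*(-4)))) = 9569/((-4*(21 - 8))) = 9569/((-4*13)) = 9569/(-52) = 9569*(-1/52) = -9569/52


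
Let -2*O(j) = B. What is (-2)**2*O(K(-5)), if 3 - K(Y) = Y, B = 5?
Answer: -10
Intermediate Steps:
K(Y) = 3 - Y
O(j) = -5/2 (O(j) = -1/2*5 = -5/2)
(-2)**2*O(K(-5)) = (-2)**2*(-5/2) = 4*(-5/2) = -10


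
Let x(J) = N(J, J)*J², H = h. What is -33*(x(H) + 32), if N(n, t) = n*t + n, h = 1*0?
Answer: -1056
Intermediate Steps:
h = 0
N(n, t) = n + n*t
H = 0
x(J) = J³*(1 + J) (x(J) = (J*(1 + J))*J² = J³*(1 + J))
-33*(x(H) + 32) = -33*(0³*(1 + 0) + 32) = -33*(0*1 + 32) = -33*(0 + 32) = -33*32 = -1056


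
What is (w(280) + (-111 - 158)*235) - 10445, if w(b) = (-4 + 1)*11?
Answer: -73693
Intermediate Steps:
w(b) = -33 (w(b) = -3*11 = -33)
(w(280) + (-111 - 158)*235) - 10445 = (-33 + (-111 - 158)*235) - 10445 = (-33 - 269*235) - 10445 = (-33 - 63215) - 10445 = -63248 - 10445 = -73693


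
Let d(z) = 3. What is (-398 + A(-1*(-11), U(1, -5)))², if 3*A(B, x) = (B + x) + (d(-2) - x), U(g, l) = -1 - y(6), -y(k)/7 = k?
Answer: 1392400/9 ≈ 1.5471e+5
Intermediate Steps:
y(k) = -7*k
U(g, l) = 41 (U(g, l) = -1 - (-7)*6 = -1 - 1*(-42) = -1 + 42 = 41)
A(B, x) = 1 + B/3 (A(B, x) = ((B + x) + (3 - x))/3 = (3 + B)/3 = 1 + B/3)
(-398 + A(-1*(-11), U(1, -5)))² = (-398 + (1 + (-1*(-11))/3))² = (-398 + (1 + (⅓)*11))² = (-398 + (1 + 11/3))² = (-398 + 14/3)² = (-1180/3)² = 1392400/9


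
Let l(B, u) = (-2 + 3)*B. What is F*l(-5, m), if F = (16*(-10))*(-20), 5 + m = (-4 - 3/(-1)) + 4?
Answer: -16000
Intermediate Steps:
m = -2 (m = -5 + ((-4 - 3/(-1)) + 4) = -5 + ((-4 - 3*(-1)) + 4) = -5 + ((-4 + 3) + 4) = -5 + (-1 + 4) = -5 + 3 = -2)
F = 3200 (F = -160*(-20) = 3200)
l(B, u) = B (l(B, u) = 1*B = B)
F*l(-5, m) = 3200*(-5) = -16000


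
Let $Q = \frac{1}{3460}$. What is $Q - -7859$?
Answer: $\frac{27192141}{3460} \approx 7859.0$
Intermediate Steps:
$Q = \frac{1}{3460} \approx 0.00028902$
$Q - -7859 = \frac{1}{3460} - -7859 = \frac{1}{3460} + 7859 = \frac{27192141}{3460}$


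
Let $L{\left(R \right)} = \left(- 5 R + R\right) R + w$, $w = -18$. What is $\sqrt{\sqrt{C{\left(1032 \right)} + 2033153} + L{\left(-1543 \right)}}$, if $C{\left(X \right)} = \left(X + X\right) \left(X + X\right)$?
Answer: $\sqrt{-9523414 + \sqrt{6293249}} \approx 3085.6 i$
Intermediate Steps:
$L{\left(R \right)} = -18 - 4 R^{2}$ ($L{\left(R \right)} = \left(- 5 R + R\right) R - 18 = - 4 R R - 18 = - 4 R^{2} - 18 = -18 - 4 R^{2}$)
$C{\left(X \right)} = 4 X^{2}$ ($C{\left(X \right)} = 2 X 2 X = 4 X^{2}$)
$\sqrt{\sqrt{C{\left(1032 \right)} + 2033153} + L{\left(-1543 \right)}} = \sqrt{\sqrt{4 \cdot 1032^{2} + 2033153} - \left(18 + 4 \left(-1543\right)^{2}\right)} = \sqrt{\sqrt{4 \cdot 1065024 + 2033153} - 9523414} = \sqrt{\sqrt{4260096 + 2033153} - 9523414} = \sqrt{\sqrt{6293249} - 9523414} = \sqrt{-9523414 + \sqrt{6293249}}$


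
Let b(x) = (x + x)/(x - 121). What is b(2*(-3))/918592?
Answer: 3/29165296 ≈ 1.0286e-7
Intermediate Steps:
b(x) = 2*x/(-121 + x) (b(x) = (2*x)/(-121 + x) = 2*x/(-121 + x))
b(2*(-3))/918592 = (2*(2*(-3))/(-121 + 2*(-3)))/918592 = (2*(-6)/(-121 - 6))*(1/918592) = (2*(-6)/(-127))*(1/918592) = (2*(-6)*(-1/127))*(1/918592) = (12/127)*(1/918592) = 3/29165296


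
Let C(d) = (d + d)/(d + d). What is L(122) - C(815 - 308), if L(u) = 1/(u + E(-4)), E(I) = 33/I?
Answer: -451/455 ≈ -0.99121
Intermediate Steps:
L(u) = 1/(-33/4 + u) (L(u) = 1/(u + 33/(-4)) = 1/(u + 33*(-¼)) = 1/(u - 33/4) = 1/(-33/4 + u))
C(d) = 1 (C(d) = (2*d)/((2*d)) = (2*d)*(1/(2*d)) = 1)
L(122) - C(815 - 308) = 4/(-33 + 4*122) - 1*1 = 4/(-33 + 488) - 1 = 4/455 - 1 = -451/455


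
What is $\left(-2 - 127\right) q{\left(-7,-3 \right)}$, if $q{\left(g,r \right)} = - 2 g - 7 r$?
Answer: $-4515$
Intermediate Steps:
$q{\left(g,r \right)} = - 7 r - 2 g$
$\left(-2 - 127\right) q{\left(-7,-3 \right)} = \left(-2 - 127\right) \left(\left(-7\right) \left(-3\right) - -14\right) = - 129 \left(21 + 14\right) = \left(-129\right) 35 = -4515$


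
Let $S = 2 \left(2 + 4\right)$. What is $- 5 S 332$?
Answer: $-19920$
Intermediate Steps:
$S = 12$ ($S = 2 \cdot 6 = 12$)
$- 5 S 332 = \left(-5\right) 12 \cdot 332 = \left(-60\right) 332 = -19920$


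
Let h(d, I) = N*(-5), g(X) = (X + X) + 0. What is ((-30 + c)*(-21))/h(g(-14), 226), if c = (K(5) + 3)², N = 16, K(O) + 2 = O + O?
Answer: 1911/80 ≈ 23.888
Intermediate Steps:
g(X) = 2*X (g(X) = 2*X + 0 = 2*X)
K(O) = -2 + 2*O (K(O) = -2 + (O + O) = -2 + 2*O)
c = 121 (c = ((-2 + 2*5) + 3)² = ((-2 + 10) + 3)² = (8 + 3)² = 11² = 121)
h(d, I) = -80 (h(d, I) = 16*(-5) = -80)
((-30 + c)*(-21))/h(g(-14), 226) = ((-30 + 121)*(-21))/(-80) = (91*(-21))*(-1/80) = -1911*(-1/80) = 1911/80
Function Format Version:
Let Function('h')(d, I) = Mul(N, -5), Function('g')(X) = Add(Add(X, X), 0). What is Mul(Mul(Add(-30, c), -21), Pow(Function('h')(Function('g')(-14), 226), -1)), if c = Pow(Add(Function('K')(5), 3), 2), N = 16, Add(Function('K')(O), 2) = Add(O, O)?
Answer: Rational(1911, 80) ≈ 23.888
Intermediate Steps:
Function('g')(X) = Mul(2, X) (Function('g')(X) = Add(Mul(2, X), 0) = Mul(2, X))
Function('K')(O) = Add(-2, Mul(2, O)) (Function('K')(O) = Add(-2, Add(O, O)) = Add(-2, Mul(2, O)))
c = 121 (c = Pow(Add(Add(-2, Mul(2, 5)), 3), 2) = Pow(Add(Add(-2, 10), 3), 2) = Pow(Add(8, 3), 2) = Pow(11, 2) = 121)
Function('h')(d, I) = -80 (Function('h')(d, I) = Mul(16, -5) = -80)
Mul(Mul(Add(-30, c), -21), Pow(Function('h')(Function('g')(-14), 226), -1)) = Mul(Mul(Add(-30, 121), -21), Pow(-80, -1)) = Mul(Mul(91, -21), Rational(-1, 80)) = Mul(-1911, Rational(-1, 80)) = Rational(1911, 80)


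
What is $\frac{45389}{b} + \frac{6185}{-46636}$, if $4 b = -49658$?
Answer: $- \frac{4387090173}{1157925244} \approx -3.7887$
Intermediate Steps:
$b = - \frac{24829}{2}$ ($b = \frac{1}{4} \left(-49658\right) = - \frac{24829}{2} \approx -12415.0$)
$\frac{45389}{b} + \frac{6185}{-46636} = \frac{45389}{- \frac{24829}{2}} + \frac{6185}{-46636} = 45389 \left(- \frac{2}{24829}\right) + 6185 \left(- \frac{1}{46636}\right) = - \frac{90778}{24829} - \frac{6185}{46636} = - \frac{4387090173}{1157925244}$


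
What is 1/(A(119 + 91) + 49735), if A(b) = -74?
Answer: 1/49661 ≈ 2.0137e-5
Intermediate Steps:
1/(A(119 + 91) + 49735) = 1/(-74 + 49735) = 1/49661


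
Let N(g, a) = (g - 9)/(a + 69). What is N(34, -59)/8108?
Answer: 5/16216 ≈ 0.00030834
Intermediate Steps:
N(g, a) = (-9 + g)/(69 + a)
N(34, -59)/8108 = ((-9 + 34)/(69 - 59))/8108 = (25/10)*(1/8108) = ((1/10)*25)*(1/8108) = (5/2)*(1/8108) = 5/16216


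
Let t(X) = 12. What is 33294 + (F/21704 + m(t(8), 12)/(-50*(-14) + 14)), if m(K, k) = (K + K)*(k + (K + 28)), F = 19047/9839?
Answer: 846109319195857/25411933064 ≈ 33296.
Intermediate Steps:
F = 19047/9839 (F = 19047*(1/9839) = 19047/9839 ≈ 1.9359)
m(K, k) = 2*K*(28 + K + k) (m(K, k) = (2*K)*(k + (28 + K)) = (2*K)*(28 + K + k) = 2*K*(28 + K + k))
33294 + (F/21704 + m(t(8), 12)/(-50*(-14) + 14)) = 33294 + ((19047/9839)/21704 + (2*12*(28 + 12 + 12))/(-50*(-14) + 14)) = 33294 + ((19047/9839)*(1/21704) + (2*12*52)/(700 + 14)) = 33294 + (19047/213545656 + 1248/714) = 33294 + (19047/213545656 + 1248*(1/714)) = 33294 + (19047/213545656 + 208/119) = 33294 + 44419763041/25411933064 = 846109319195857/25411933064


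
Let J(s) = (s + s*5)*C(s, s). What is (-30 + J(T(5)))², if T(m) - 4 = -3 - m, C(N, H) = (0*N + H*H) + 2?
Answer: 213444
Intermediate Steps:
C(N, H) = 2 + H² (C(N, H) = (0 + H²) + 2 = H² + 2 = 2 + H²)
T(m) = 1 - m (T(m) = 4 + (-3 - m) = 1 - m)
J(s) = 6*s*(2 + s²) (J(s) = (s + s*5)*(2 + s²) = (s + 5*s)*(2 + s²) = (6*s)*(2 + s²) = 6*s*(2 + s²))
(-30 + J(T(5)))² = (-30 + 6*(1 - 1*5)*(2 + (1 - 1*5)²))² = (-30 + 6*(1 - 5)*(2 + (1 - 5)²))² = (-30 + 6*(-4)*(2 + (-4)²))² = (-30 + 6*(-4)*(2 + 16))² = (-30 + 6*(-4)*18)² = (-30 - 432)² = (-462)² = 213444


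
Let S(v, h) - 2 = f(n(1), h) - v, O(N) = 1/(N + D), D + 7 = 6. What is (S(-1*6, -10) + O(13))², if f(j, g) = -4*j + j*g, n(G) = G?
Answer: 5041/144 ≈ 35.007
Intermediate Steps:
D = -1 (D = -7 + 6 = -1)
O(N) = 1/(-1 + N) (O(N) = 1/(N - 1) = 1/(-1 + N))
f(j, g) = -4*j + g*j
S(v, h) = -2 + h - v (S(v, h) = 2 + (1*(-4 + h) - v) = 2 + ((-4 + h) - v) = 2 + (-4 + h - v) = -2 + h - v)
(S(-1*6, -10) + O(13))² = ((-2 - 10 - (-1)*6) + 1/(-1 + 13))² = ((-2 - 10 - 1*(-6)) + 1/12)² = ((-2 - 10 + 6) + 1/12)² = (-6 + 1/12)² = (-71/12)² = 5041/144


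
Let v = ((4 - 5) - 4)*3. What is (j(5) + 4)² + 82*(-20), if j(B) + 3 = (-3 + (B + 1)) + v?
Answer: -1519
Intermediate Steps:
v = -15 (v = (-1 - 4)*3 = -5*3 = -15)
j(B) = -20 + B (j(B) = -3 + ((-3 + (B + 1)) - 15) = -3 + ((-3 + (1 + B)) - 15) = -3 + ((-2 + B) - 15) = -3 + (-17 + B) = -20 + B)
(j(5) + 4)² + 82*(-20) = ((-20 + 5) + 4)² + 82*(-20) = (-15 + 4)² - 1640 = (-11)² - 1640 = 121 - 1640 = -1519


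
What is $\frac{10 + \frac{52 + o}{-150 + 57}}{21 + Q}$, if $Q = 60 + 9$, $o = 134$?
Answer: $\frac{4}{45} \approx 0.088889$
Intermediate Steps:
$Q = 69$
$\frac{10 + \frac{52 + o}{-150 + 57}}{21 + Q} = \frac{10 + \frac{52 + 134}{-150 + 57}}{21 + 69} = \frac{10 + \frac{186}{-93}}{90} = \left(10 + 186 \left(- \frac{1}{93}\right)\right) \frac{1}{90} = \left(10 - 2\right) \frac{1}{90} = 8 \cdot \frac{1}{90} = \frac{4}{45}$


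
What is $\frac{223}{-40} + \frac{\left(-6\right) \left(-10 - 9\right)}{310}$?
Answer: $- \frac{6457}{1240} \approx -5.2073$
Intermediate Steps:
$\frac{223}{-40} + \frac{\left(-6\right) \left(-10 - 9\right)}{310} = 223 \left(- \frac{1}{40}\right) + \left(-6\right) \left(-19\right) \frac{1}{310} = - \frac{223}{40} + 114 \cdot \frac{1}{310} = - \frac{223}{40} + \frac{57}{155} = - \frac{6457}{1240}$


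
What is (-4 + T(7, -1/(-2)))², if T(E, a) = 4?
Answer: 0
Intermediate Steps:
(-4 + T(7, -1/(-2)))² = (-4 + 4)² = 0² = 0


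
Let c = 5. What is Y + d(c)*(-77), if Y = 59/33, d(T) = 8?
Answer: -20269/33 ≈ -614.21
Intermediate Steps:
Y = 59/33 (Y = 59*(1/33) = 59/33 ≈ 1.7879)
Y + d(c)*(-77) = 59/33 + 8*(-77) = 59/33 - 616 = -20269/33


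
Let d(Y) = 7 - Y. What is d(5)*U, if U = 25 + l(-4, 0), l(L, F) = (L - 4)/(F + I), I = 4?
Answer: 46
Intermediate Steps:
l(L, F) = (-4 + L)/(4 + F) (l(L, F) = (L - 4)/(F + 4) = (-4 + L)/(4 + F))
U = 23 (U = 25 + (-4 - 4)/(4 + 0) = 25 - 8/4 = 25 + (¼)*(-8) = 25 - 2 = 23)
d(5)*U = (7 - 1*5)*23 = (7 - 5)*23 = 2*23 = 46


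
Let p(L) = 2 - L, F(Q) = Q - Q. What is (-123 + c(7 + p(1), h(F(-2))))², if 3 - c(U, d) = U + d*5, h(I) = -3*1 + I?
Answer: 12769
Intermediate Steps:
F(Q) = 0
h(I) = -3 + I
c(U, d) = 3 - U - 5*d (c(U, d) = 3 - (U + d*5) = 3 - (U + 5*d) = 3 + (-U - 5*d) = 3 - U - 5*d)
(-123 + c(7 + p(1), h(F(-2))))² = (-123 + (3 - (7 + (2 - 1*1)) - 5*(-3 + 0)))² = (-123 + (3 - (7 + (2 - 1)) - 5*(-3)))² = (-123 + (3 - (7 + 1) + 15))² = (-123 + (3 - 1*8 + 15))² = (-123 + (3 - 8 + 15))² = (-123 + 10)² = (-113)² = 12769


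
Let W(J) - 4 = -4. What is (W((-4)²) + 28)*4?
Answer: 112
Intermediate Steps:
W(J) = 0 (W(J) = 4 - 4 = 0)
(W((-4)²) + 28)*4 = (0 + 28)*4 = 28*4 = 112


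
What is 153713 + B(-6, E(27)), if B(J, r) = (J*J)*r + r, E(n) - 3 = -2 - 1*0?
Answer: 153750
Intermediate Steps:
E(n) = 1 (E(n) = 3 + (-2 - 1*0) = 3 + (-2 + 0) = 3 - 2 = 1)
B(J, r) = r + r*J**2 (B(J, r) = J**2*r + r = r*J**2 + r = r + r*J**2)
153713 + B(-6, E(27)) = 153713 + 1*(1 + (-6)**2) = 153713 + 1*(1 + 36) = 153713 + 1*37 = 153713 + 37 = 153750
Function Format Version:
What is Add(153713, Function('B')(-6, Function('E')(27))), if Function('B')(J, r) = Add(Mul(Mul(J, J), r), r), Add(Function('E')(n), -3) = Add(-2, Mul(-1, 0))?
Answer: 153750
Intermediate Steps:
Function('E')(n) = 1 (Function('E')(n) = Add(3, Add(-2, Mul(-1, 0))) = Add(3, Add(-2, 0)) = Add(3, -2) = 1)
Function('B')(J, r) = Add(r, Mul(r, Pow(J, 2))) (Function('B')(J, r) = Add(Mul(Pow(J, 2), r), r) = Add(Mul(r, Pow(J, 2)), r) = Add(r, Mul(r, Pow(J, 2))))
Add(153713, Function('B')(-6, Function('E')(27))) = Add(153713, Mul(1, Add(1, Pow(-6, 2)))) = Add(153713, Mul(1, Add(1, 36))) = Add(153713, Mul(1, 37)) = Add(153713, 37) = 153750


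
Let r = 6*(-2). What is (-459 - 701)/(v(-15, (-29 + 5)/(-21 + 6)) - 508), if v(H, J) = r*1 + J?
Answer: 725/324 ≈ 2.2377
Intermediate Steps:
r = -12
v(H, J) = -12 + J (v(H, J) = -12*1 + J = -12 + J)
(-459 - 701)/(v(-15, (-29 + 5)/(-21 + 6)) - 508) = (-459 - 701)/((-12 + (-29 + 5)/(-21 + 6)) - 508) = -1160/((-12 - 24/(-15)) - 508) = -1160/((-12 - 24*(-1/15)) - 508) = -1160/((-12 + 8/5) - 508) = -1160/(-52/5 - 508) = -1160/(-2592/5) = -1160*(-5/2592) = 725/324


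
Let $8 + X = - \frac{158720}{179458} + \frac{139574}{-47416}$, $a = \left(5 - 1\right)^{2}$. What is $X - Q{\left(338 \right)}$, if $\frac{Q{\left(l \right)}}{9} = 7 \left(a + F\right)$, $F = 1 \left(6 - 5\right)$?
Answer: $- \frac{2303494832031}{2127295132} \approx -1082.8$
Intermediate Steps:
$F = 1$ ($F = 1 \cdot 1 = 1$)
$a = 16$ ($a = 4^{2} = 16$)
$X = - \frac{25161745659}{2127295132}$ ($X = -8 + \left(- \frac{158720}{179458} + \frac{139574}{-47416}\right) = -8 + \left(\left(-158720\right) \frac{1}{179458} + 139574 \left(- \frac{1}{47416}\right)\right) = -8 - \frac{8143384603}{2127295132} = - \frac{25161745659}{2127295132} \approx -11.828$)
$Q{\left(l \right)} = 1071$ ($Q{\left(l \right)} = 9 \cdot 7 \left(16 + 1\right) = 9 \cdot 7 \cdot 17 = 9 \cdot 119 = 1071$)
$X - Q{\left(338 \right)} = - \frac{25161745659}{2127295132} - 1071 = - \frac{2303494832031}{2127295132}$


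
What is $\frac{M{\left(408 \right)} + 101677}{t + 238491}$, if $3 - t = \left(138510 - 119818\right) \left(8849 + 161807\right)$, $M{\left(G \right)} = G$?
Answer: $- \frac{102085}{3189663458} \approx -3.2005 \cdot 10^{-5}$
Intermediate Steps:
$t = -3189901949$ ($t = 3 - \left(138510 - 119818\right) \left(8849 + 161807\right) = 3 - \left(138510 - 119818\right) 170656 = 3 - 18692 \cdot 170656 = 3 - 3189901952 = -3189901949$)
$\frac{M{\left(408 \right)} + 101677}{t + 238491} = \frac{408 + 101677}{-3189901949 + 238491} = \frac{102085}{-3189663458} = 102085 \left(- \frac{1}{3189663458}\right) = - \frac{102085}{3189663458}$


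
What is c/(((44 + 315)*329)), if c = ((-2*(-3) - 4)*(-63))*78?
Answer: -1404/16873 ≈ -0.083210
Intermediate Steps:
c = -9828 (c = ((6 - 4)*(-63))*78 = (2*(-63))*78 = -126*78 = -9828)
c/(((44 + 315)*329)) = -9828*1/(329*(44 + 315)) = -9828/(359*329) = -9828/118111 = -9828*1/118111 = -1404/16873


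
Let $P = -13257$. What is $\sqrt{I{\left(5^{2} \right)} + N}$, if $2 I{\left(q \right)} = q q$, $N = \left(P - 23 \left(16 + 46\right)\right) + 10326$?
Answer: $\frac{i \sqrt{16178}}{2} \approx 63.596 i$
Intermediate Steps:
$N = -4357$ ($N = \left(-13257 - 23 \left(16 + 46\right)\right) + 10326 = \left(-13257 - 1426\right) + 10326 = -14683 + 10326 = -4357$)
$I{\left(q \right)} = \frac{q^{2}}{2}$ ($I{\left(q \right)} = \frac{q q}{2} = \frac{q^{2}}{2}$)
$\sqrt{I{\left(5^{2} \right)} + N} = \sqrt{\frac{\left(5^{2}\right)^{2}}{2} - 4357} = \sqrt{\frac{25^{2}}{2} - 4357} = \sqrt{\frac{1}{2} \cdot 625 - 4357} = \sqrt{\frac{625}{2} - 4357} = \sqrt{- \frac{8089}{2}} = \frac{i \sqrt{16178}}{2}$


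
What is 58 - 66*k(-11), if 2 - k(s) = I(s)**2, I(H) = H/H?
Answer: -8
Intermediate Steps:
I(H) = 1
k(s) = 1 (k(s) = 2 - 1*1**2 = 2 - 1*1 = 2 - 1 = 1)
58 - 66*k(-11) = 58 - 66*1 = 58 - 66 = -8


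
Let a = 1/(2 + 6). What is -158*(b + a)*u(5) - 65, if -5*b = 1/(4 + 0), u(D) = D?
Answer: -497/4 ≈ -124.25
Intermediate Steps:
b = -1/20 (b = -1/(5*(4 + 0)) = -⅕/4 = -⅕*¼ = -1/20 ≈ -0.050000)
a = ⅛ (a = 1/8 = ⅛ ≈ 0.12500)
-158*(b + a)*u(5) - 65 = -158*(-1/20 + ⅛)*5 - 65 = -237*5/20 - 65 = -158*3/8 - 65 = -237/4 - 65 = -497/4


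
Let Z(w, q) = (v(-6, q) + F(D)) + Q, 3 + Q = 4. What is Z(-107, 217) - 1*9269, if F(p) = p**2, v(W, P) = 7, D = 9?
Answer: -9180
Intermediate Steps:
Q = 1 (Q = -3 + 4 = 1)
Z(w, q) = 89 (Z(w, q) = (7 + 9**2) + 1 = (7 + 81) + 1 = 88 + 1 = 89)
Z(-107, 217) - 1*9269 = 89 - 1*9269 = 89 - 9269 = -9180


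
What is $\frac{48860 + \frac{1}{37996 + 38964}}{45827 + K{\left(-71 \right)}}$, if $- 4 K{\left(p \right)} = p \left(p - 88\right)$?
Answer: $\frac{3760265601}{3309645560} \approx 1.1362$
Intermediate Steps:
$K{\left(p \right)} = - \frac{p \left(-88 + p\right)}{4}$ ($K{\left(p \right)} = - \frac{p \left(p - 88\right)}{4} = - \frac{p \left(-88 + p\right)}{4}$)
$\frac{48860 + \frac{1}{37996 + 38964}}{45827 + K{\left(-71 \right)}} = \frac{48860 + \frac{1}{37996 + 38964}}{45827 + \frac{1}{4} \left(-71\right) \left(88 - -71\right)} = \frac{48860 + \frac{1}{76960}}{45827 + \frac{1}{4} \left(-71\right) \left(88 + 71\right)} = \frac{48860 + \frac{1}{76960}}{45827 + \frac{1}{4} \left(-71\right) 159} = \frac{3760265601}{76960 \left(45827 - \frac{11289}{4}\right)} = \frac{3760265601}{76960 \cdot \frac{172019}{4}} = \frac{3760265601}{76960} \cdot \frac{4}{172019} = \frac{3760265601}{3309645560}$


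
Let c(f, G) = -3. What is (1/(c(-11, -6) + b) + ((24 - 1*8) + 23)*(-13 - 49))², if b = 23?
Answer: 2338592881/400 ≈ 5.8465e+6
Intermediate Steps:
(1/(c(-11, -6) + b) + ((24 - 1*8) + 23)*(-13 - 49))² = (1/(-3 + 23) + ((24 - 1*8) + 23)*(-13 - 49))² = (1/20 + ((24 - 8) + 23)*(-62))² = (1/20 + (16 + 23)*(-62))² = (1/20 + 39*(-62))² = (1/20 - 2418)² = (-48359/20)² = 2338592881/400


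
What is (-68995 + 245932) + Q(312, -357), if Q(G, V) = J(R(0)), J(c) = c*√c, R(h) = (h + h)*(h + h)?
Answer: 176937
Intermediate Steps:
R(h) = 4*h² (R(h) = (2*h)*(2*h) = 4*h²)
J(c) = c^(3/2)
Q(G, V) = 0 (Q(G, V) = (4*0²)^(3/2) = (4*0)^(3/2) = 0^(3/2) = 0)
(-68995 + 245932) + Q(312, -357) = (-68995 + 245932) + 0 = 176937 + 0 = 176937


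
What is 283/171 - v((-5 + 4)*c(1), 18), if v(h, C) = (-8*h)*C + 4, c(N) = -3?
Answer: 73471/171 ≈ 429.65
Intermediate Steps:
v(h, C) = 4 - 8*C*h (v(h, C) = -8*C*h + 4 = 4 - 8*C*h)
283/171 - v((-5 + 4)*c(1), 18) = 283/171 - (4 - 8*18*(-5 + 4)*(-3)) = 283*(1/171) - (4 - 8*18*(-1*(-3))) = 283/171 - (4 - 8*18*3) = 283/171 - (4 - 432) = 283/171 - 1*(-428) = 283/171 + 428 = 73471/171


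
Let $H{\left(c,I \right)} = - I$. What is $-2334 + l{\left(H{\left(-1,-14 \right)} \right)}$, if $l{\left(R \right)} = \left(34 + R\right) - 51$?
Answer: $-2337$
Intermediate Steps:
$l{\left(R \right)} = -17 + R$
$-2334 + l{\left(H{\left(-1,-14 \right)} \right)} = -2334 - 3 = -2337$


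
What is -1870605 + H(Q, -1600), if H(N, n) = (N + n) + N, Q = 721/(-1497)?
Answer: -2802692327/1497 ≈ -1.8722e+6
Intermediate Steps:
Q = -721/1497 (Q = 721*(-1/1497) = -721/1497 ≈ -0.48163)
H(N, n) = n + 2*N
-1870605 + H(Q, -1600) = -1870605 + (-1600 + 2*(-721/1497)) = -1870605 + (-1600 - 1442/1497) = -1870605 - 2396642/1497 = -2802692327/1497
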